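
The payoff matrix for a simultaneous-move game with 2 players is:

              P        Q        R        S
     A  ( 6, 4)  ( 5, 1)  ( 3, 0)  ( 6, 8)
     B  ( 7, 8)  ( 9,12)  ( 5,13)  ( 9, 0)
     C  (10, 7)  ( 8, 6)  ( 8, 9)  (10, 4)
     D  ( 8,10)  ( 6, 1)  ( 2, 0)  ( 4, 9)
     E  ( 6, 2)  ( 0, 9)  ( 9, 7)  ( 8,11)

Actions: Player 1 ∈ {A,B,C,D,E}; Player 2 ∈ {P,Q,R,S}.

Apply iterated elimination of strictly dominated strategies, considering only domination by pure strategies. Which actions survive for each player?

P1 drop A (B beats it: P:7>6 Q:9>5 R:5>3 S:9>6)
P1 drop D (C beats it: P:10>8 Q:8>6 R:8>2 S:10>4)
P2 drop P (R beats it: B:13>8 C:9>7 E:7>2)
P1→{B,C,E} P2→{Q,R,S}

Remaining: P1:{B,C,E} P2:{Q,R,S}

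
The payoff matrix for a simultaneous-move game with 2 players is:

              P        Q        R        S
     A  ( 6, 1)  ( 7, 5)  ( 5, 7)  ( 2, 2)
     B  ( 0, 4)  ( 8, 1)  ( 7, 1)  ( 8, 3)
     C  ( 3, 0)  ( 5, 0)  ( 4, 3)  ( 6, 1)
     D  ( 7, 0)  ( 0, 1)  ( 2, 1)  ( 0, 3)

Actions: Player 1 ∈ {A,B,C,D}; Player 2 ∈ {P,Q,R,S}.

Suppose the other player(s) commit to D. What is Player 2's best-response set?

P2 best: {S}

u_2(P vs D) = 0
u_2(Q vs D) = 1
u_2(R vs D) = 1
u_2(S vs D) = 3
max payoff 3 at {S}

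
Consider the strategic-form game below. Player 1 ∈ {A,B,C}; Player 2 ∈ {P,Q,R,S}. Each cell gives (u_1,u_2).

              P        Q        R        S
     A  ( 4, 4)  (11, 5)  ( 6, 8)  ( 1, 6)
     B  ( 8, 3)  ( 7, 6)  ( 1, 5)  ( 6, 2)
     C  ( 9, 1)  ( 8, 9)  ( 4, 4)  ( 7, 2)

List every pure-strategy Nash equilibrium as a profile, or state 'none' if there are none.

(A,P): not NE [P1→C gives 9>4; P2→R gives 8>4]
(A,Q): not NE [P2→R gives 8>5]
(A,R): NE
(A,S): not NE [P1→C gives 7>1; P2→R gives 8>6]
(B,P): not NE [P1→C gives 9>8; P2→Q gives 6>3]
(B,Q): not NE [P1→A gives 11>7]
(B,R): not NE [P1→A gives 6>1; P2→Q gives 6>5]
(B,S): not NE [P1→C gives 7>6; P2→Q gives 6>2]
(C,P): not NE [P2→Q gives 9>1]
(C,Q): not NE [P1→A gives 11>8]
(C,R): not NE [P1→A gives 6>4; P2→Q gives 9>4]
(C,S): not NE [P2→Q gives 9>2]

NE set: (A,R)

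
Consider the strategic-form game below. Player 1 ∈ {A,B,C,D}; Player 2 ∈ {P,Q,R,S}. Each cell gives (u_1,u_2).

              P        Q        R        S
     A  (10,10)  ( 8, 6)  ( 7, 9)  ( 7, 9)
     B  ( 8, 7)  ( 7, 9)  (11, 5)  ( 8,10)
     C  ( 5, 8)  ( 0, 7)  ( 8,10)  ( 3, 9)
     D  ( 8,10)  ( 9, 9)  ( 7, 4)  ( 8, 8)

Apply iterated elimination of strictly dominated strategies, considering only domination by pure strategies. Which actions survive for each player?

P1 drop C (B beats it: P:8>5 Q:7>0 R:11>8 S:8>3)
P2 drop R (P beats it: A:10>9 B:7>5 D:10>4)
P1→{A,B,D} P2→{P,Q,S}

IESDS → P1:{A,B,D} P2:{P,Q,S}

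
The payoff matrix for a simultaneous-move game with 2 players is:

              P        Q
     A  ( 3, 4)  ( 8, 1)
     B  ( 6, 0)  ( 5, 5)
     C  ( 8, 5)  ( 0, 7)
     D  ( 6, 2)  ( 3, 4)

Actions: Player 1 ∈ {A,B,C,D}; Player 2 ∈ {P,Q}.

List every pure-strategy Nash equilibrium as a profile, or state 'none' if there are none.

PSNE: ∅

(A,P): not NE [P1→C gives 8>3]
(A,Q): not NE [P2→P gives 4>1]
(B,P): not NE [P1→C gives 8>6; P2→Q gives 5>0]
(B,Q): not NE [P1→A gives 8>5]
(C,P): not NE [P2→Q gives 7>5]
(C,Q): not NE [P1→A gives 8>0]
(D,P): not NE [P1→C gives 8>6; P2→Q gives 4>2]
(D,Q): not NE [P1→A gives 8>3]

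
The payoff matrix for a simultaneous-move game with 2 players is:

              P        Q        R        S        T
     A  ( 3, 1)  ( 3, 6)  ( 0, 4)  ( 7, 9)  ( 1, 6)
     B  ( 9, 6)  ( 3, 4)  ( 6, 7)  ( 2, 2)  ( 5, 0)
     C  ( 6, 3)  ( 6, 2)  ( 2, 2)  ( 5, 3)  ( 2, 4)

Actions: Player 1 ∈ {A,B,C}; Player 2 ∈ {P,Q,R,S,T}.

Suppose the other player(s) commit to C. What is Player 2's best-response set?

argmax u_2 = {T}

u_2(P vs C) = 3
u_2(Q vs C) = 2
u_2(R vs C) = 2
u_2(S vs C) = 3
u_2(T vs C) = 4
max payoff 4 at {T}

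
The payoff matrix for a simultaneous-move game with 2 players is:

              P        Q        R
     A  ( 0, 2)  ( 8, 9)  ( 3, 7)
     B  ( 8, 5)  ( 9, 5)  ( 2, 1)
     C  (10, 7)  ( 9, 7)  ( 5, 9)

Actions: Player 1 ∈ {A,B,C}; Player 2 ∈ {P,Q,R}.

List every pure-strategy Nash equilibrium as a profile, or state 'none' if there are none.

(A,P): not NE [P1→C gives 10>0; P2→Q gives 9>2]
(A,Q): not NE [P1→C gives 9>8]
(A,R): not NE [P1→C gives 5>3; P2→Q gives 9>7]
(B,P): not NE [P1→C gives 10>8]
(B,Q): NE
(B,R): not NE [P1→C gives 5>2; P2→Q gives 5>1]
(C,P): not NE [P2→R gives 9>7]
(C,Q): not NE [P2→R gives 9>7]
(C,R): NE

Nash profiles: (B,Q), (C,R)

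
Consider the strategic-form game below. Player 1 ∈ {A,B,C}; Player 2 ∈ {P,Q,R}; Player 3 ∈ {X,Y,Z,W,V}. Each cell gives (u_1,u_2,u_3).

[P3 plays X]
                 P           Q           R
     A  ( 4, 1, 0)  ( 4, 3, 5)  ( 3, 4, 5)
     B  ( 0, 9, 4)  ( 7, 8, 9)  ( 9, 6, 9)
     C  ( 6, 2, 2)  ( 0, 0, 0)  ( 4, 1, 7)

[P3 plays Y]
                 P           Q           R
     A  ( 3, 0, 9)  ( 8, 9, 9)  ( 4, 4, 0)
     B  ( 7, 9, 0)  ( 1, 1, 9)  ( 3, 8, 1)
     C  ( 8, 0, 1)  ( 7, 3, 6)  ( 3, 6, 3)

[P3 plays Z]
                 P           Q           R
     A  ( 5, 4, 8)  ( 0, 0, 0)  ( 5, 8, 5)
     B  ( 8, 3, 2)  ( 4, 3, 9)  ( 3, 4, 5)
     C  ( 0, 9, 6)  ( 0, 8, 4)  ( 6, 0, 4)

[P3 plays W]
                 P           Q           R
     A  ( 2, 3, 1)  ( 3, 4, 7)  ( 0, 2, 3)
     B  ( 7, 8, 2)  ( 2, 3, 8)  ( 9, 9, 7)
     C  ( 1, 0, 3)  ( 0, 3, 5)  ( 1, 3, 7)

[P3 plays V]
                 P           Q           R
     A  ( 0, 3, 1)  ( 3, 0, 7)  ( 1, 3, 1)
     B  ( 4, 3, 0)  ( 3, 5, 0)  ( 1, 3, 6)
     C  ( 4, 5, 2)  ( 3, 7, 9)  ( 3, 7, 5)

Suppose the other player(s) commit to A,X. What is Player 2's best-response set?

BR_2 = {R}

u_2(P vs A,X) = 1
u_2(Q vs A,X) = 3
u_2(R vs A,X) = 4
max payoff 4 at {R}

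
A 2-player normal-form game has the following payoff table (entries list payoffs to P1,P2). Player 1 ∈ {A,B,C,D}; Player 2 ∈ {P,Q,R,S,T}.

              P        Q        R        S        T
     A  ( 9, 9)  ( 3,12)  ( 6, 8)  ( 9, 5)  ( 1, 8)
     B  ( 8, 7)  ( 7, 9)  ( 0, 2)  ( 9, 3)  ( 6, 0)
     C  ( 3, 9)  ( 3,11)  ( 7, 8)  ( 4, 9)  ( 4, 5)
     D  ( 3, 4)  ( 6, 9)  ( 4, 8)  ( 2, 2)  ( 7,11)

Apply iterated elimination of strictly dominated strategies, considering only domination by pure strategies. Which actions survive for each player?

Remaining: P1:{B,D} P2:{Q,T}

P2 drop P (Q beats it: A:12>9 B:9>7 C:11>9 D:9>4)
P2 drop R (Q beats it: A:12>8 B:9>2 C:11>8 D:9>8)
P1 drop C (B beats it: Q:7>3 S:9>4 T:6>4)
P2 drop S (Q beats it: A:12>5 B:9>3 D:9>2)
P1 drop A (B beats it: Q:7>3 T:6>1)
P1→{B,D} P2→{Q,T}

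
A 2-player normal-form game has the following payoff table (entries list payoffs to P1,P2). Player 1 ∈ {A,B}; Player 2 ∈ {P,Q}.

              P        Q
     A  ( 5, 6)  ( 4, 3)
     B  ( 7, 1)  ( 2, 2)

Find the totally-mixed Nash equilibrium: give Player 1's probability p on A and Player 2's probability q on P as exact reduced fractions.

P1 indiff ⇒ q·5+(1-q)·4 = q·7+(1-q)·2 ⇒ q(-2) = (1-q)(-2) ⇒ q = 1/2
P2 indiff ⇒ p·6+(1-p)·1 = p·3+(1-p)·2 ⇒ p(3) = (1-p)(1) ⇒ p = 1/4

P1 mixes 1/4 on A; P2 mixes 1/2 on P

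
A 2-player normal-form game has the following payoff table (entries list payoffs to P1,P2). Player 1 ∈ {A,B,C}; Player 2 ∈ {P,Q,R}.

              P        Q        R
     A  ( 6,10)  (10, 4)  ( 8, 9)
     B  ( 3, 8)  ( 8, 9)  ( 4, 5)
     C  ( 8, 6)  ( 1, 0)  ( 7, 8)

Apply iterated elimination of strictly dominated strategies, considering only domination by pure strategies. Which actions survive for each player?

IESDS → P1:{A,C} P2:{P,R}

P1 drop B (A beats it: P:6>3 Q:10>8 R:8>4)
P2 drop Q (P beats it: A:10>4 C:6>0)
P1→{A,C} P2→{P,R}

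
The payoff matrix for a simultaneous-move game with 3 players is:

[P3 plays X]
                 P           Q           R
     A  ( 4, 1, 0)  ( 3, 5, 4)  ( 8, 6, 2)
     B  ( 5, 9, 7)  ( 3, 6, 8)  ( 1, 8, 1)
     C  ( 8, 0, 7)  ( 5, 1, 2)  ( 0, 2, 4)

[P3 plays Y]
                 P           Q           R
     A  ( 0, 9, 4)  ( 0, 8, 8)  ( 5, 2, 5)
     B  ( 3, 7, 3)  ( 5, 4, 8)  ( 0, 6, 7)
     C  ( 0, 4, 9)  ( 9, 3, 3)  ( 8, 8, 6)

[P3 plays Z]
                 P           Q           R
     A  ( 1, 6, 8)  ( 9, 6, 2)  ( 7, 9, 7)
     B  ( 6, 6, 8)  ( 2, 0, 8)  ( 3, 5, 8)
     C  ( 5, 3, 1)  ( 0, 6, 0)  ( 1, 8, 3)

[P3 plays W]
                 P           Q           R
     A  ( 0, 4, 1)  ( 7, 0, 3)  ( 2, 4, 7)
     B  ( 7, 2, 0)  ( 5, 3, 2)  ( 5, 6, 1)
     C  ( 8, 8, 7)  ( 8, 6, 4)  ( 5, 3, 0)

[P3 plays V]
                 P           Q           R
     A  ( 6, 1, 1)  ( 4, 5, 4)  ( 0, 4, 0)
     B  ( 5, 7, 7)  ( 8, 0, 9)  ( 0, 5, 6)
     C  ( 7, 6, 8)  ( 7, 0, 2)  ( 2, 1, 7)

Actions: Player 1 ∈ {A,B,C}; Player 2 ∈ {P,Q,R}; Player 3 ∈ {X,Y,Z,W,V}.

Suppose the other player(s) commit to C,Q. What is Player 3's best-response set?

P3 best: {W}

u_3(X vs C,Q) = 2
u_3(Y vs C,Q) = 3
u_3(Z vs C,Q) = 0
u_3(W vs C,Q) = 4
u_3(V vs C,Q) = 2
max payoff 4 at {W}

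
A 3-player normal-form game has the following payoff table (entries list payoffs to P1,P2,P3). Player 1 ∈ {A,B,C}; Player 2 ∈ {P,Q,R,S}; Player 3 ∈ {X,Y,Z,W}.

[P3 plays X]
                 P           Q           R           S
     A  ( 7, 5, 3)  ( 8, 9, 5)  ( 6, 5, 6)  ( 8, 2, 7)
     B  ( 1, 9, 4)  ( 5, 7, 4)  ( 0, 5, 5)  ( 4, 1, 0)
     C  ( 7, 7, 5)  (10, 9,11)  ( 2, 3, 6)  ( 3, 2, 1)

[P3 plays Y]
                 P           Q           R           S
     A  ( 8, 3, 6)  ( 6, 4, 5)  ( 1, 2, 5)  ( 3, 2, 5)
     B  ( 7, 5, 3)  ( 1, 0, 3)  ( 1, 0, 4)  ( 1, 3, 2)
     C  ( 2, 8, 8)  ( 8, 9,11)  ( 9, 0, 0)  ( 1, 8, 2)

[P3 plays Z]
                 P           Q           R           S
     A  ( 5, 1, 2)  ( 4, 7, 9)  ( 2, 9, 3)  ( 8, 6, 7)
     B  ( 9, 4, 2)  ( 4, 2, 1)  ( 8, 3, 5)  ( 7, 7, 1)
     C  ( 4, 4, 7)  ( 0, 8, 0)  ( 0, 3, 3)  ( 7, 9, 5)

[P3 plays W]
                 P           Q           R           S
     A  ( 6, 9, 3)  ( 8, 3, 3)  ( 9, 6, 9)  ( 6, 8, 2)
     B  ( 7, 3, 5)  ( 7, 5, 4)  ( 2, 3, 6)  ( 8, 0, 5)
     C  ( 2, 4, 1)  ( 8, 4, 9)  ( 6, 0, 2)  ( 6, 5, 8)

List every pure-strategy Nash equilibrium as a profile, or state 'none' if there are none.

(A,P,X): not NE [P2→Q gives 9>5; P3→Y gives 6>3]
(A,P,Y): not NE [P2→Q gives 4>3]
(A,P,Z): not NE [P1→B gives 9>5; P2→R gives 9>1; P3→Y gives 6>2]
(A,P,W): not NE [P1→B gives 7>6; P3→Y gives 6>3]
(A,Q,X): not NE [P1→C gives 10>8; P3→Z gives 9>5]
(A,Q,Y): not NE [P1→C gives 8>6; P3→Z gives 9>5]
(A,Q,Z): not NE [P2→R gives 9>7]
(A,Q,W): not NE [P2→P gives 9>3; P3→Z gives 9>3]
(A,R,X): not NE [P2→Q gives 9>5; P3→W gives 9>6]
(A,R,Y): not NE [P1→C gives 9>1; P2→Q gives 4>2; P3→W gives 9>5]
(A,R,Z): not NE [P1→B gives 8>2; P3→W gives 9>3]
(A,R,W): not NE [P2→P gives 9>6]
(A,S,X): not NE [P2→Q gives 9>2]
(A,S,Y): not NE [P2→Q gives 4>2; P3→Z gives 7>5]
(A,S,Z): not NE [P2→R gives 9>6]
(A,S,W): not NE [P1→B gives 8>6; P2→P gives 9>8; P3→Z gives 7>2]
(B,P,X): not NE [P1→C gives 7>1; P3→W gives 5>4]
(B,P,Y): not NE [P1→A gives 8>7; P3→W gives 5>3]
(B,P,Z): not NE [P2→S gives 7>4; P3→W gives 5>2]
(B,P,W): not NE [P2→Q gives 5>3]
(B,Q,X): not NE [P1→C gives 10>5; P2→P gives 9>7]
(B,Q,Y): not NE [P1→C gives 8>1; P2→P gives 5>0; P3→W gives 4>3]
(B,Q,Z): not NE [P2→S gives 7>2; P3→W gives 4>1]
(B,Q,W): not NE [P1→C gives 8>7]
(B,R,X): not NE [P1→A gives 6>0; P2→P gives 9>5; P3→W gives 6>5]
(B,R,Y): not NE [P1→C gives 9>1; P2→P gives 5>0; P3→W gives 6>4]
(B,R,Z): not NE [P2→S gives 7>3; P3→W gives 6>5]
(B,R,W): not NE [P1→A gives 9>2; P2→Q gives 5>3]
(B,S,X): not NE [P1→A gives 8>4; P2→P gives 9>1; P3→W gives 5>0]
(B,S,Y): not NE [P1→A gives 3>1; P2→P gives 5>3; P3→W gives 5>2]
(B,S,Z): not NE [P1→A gives 8>7; P3→W gives 5>1]
(B,S,W): not NE [P2→Q gives 5>0]
(C,P,X): not NE [P2→Q gives 9>7; P3→Y gives 8>5]
(C,P,Y): not NE [P1→A gives 8>2; P2→Q gives 9>8]
(C,P,Z): not NE [P1→B gives 9>4; P2→S gives 9>4; P3→Y gives 8>7]
(C,P,W): not NE [P1→B gives 7>2; P2→S gives 5>4; P3→Y gives 8>1]
(C,Q,X): NE
(C,Q,Y): NE
(C,Q,Z): not NE [P1→B gives 4>0; P2→S gives 9>8; P3→Y gives 11>0]
(C,Q,W): not NE [P2→S gives 5>4; P3→Y gives 11>9]
(C,R,X): not NE [P1→A gives 6>2; P2→Q gives 9>3]
(C,R,Y): not NE [P2→Q gives 9>0; P3→X gives 6>0]
(C,R,Z): not NE [P1→B gives 8>0; P2→S gives 9>3; P3→X gives 6>3]
(C,R,W): not NE [P1→A gives 9>6; P2→S gives 5>0; P3→X gives 6>2]
(C,S,X): not NE [P1→A gives 8>3; P2→Q gives 9>2; P3→W gives 8>1]
(C,S,Y): not NE [P1→A gives 3>1; P2→Q gives 9>8; P3→W gives 8>2]
(C,S,Z): not NE [P1→A gives 8>7; P3→W gives 8>5]
(C,S,W): not NE [P1→B gives 8>6]

NE set: (C,Q,X), (C,Q,Y)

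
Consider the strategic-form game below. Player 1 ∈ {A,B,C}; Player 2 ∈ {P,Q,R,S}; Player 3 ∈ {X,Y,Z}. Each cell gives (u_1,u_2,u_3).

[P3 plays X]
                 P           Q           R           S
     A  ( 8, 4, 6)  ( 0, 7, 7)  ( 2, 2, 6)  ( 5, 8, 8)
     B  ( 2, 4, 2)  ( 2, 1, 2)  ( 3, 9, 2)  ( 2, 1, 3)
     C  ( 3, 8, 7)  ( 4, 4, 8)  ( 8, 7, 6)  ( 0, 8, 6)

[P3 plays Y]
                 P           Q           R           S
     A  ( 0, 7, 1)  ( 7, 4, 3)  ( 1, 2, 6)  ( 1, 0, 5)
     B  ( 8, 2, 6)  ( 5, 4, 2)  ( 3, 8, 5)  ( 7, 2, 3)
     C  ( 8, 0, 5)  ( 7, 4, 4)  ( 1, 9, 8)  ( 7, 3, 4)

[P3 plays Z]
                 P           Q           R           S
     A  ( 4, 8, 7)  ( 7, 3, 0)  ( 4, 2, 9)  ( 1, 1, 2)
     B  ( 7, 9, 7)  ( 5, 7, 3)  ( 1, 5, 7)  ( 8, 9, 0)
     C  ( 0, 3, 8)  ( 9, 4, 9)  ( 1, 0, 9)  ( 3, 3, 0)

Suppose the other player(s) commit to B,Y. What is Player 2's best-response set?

argmax u_2 = {R}

u_2(P vs B,Y) = 2
u_2(Q vs B,Y) = 4
u_2(R vs B,Y) = 8
u_2(S vs B,Y) = 2
max payoff 8 at {R}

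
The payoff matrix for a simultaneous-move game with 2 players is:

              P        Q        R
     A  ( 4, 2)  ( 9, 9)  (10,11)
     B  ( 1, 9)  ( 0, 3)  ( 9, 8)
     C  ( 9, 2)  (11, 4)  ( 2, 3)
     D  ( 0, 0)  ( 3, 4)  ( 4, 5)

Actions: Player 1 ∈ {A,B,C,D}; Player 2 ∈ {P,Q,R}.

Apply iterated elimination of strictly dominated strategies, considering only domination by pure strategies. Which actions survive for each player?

P1 drop B (A beats it: P:4>1 Q:9>0 R:10>9)
P1 drop D (A beats it: P:4>0 Q:9>3 R:10>4)
P2 drop P (Q beats it: A:9>2 C:4>2)
P1→{A,C} P2→{Q,R}

Remaining: P1:{A,C} P2:{Q,R}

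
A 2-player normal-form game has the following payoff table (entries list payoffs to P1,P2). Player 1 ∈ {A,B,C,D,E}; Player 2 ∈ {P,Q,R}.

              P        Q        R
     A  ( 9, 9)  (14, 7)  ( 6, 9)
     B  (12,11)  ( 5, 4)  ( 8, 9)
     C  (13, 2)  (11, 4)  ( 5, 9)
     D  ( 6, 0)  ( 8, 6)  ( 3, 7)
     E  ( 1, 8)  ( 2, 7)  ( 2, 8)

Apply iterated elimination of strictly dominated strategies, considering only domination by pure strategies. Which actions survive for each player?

Survivors P1:{B,C} P2:{P,R}

P1 drop D (A beats it: P:9>6 Q:14>8 R:6>3)
P1 drop E (A beats it: P:9>1 Q:14>2 R:6>2)
P2 drop Q (R beats it: A:9>7 B:9>4 C:9>4)
P1 drop A (B beats it: P:12>9 R:8>6)
P1→{B,C} P2→{P,R}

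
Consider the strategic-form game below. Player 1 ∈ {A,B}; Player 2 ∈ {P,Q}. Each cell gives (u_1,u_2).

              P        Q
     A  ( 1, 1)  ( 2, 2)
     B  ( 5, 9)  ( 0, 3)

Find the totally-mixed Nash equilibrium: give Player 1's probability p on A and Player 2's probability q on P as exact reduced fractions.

P1 indiff ⇒ q·1+(1-q)·2 = q·5+(1-q)·0 ⇒ q(-4) = (1-q)(-2) ⇒ q = 1/3
P2 indiff ⇒ p·1+(1-p)·9 = p·2+(1-p)·3 ⇒ p(-1) = (1-p)(-6) ⇒ p = 6/7

P1 mixes 6/7 on A; P2 mixes 1/3 on P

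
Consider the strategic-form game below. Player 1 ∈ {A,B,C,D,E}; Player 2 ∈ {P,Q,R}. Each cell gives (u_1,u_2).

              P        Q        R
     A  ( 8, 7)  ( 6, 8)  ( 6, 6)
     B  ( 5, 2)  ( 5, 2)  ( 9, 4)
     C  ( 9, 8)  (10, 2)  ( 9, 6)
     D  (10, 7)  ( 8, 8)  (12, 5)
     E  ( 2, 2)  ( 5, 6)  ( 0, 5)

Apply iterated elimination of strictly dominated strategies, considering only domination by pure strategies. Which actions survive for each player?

P1 drop A (C beats it: P:9>8 Q:10>6 R:9>6)
P1 drop B (D beats it: P:10>5 Q:8>5 R:12>9)
P1 drop E (C beats it: P:9>2 Q:10>5 R:9>0)
P2 drop R (P beats it: C:8>6 D:7>5)
P1→{C,D} P2→{P,Q}

Remaining: P1:{C,D} P2:{P,Q}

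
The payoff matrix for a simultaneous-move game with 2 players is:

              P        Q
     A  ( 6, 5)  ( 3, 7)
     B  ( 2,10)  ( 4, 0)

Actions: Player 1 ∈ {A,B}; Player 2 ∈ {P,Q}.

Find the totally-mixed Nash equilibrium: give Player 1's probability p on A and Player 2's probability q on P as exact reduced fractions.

P1 indiff ⇒ q·6+(1-q)·3 = q·2+(1-q)·4 ⇒ q(4) = (1-q)(1) ⇒ q = 1/5
P2 indiff ⇒ p·5+(1-p)·10 = p·7+(1-p)·0 ⇒ p(-2) = (1-p)(-10) ⇒ p = 5/6

(p,q) = (5/6, 1/5)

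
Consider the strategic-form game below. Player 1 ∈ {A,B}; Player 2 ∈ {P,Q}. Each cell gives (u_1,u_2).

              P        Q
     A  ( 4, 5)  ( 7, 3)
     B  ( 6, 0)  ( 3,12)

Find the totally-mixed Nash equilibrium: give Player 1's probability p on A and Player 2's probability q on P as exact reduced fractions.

P1 mixes 6/7 on A; P2 mixes 2/3 on P

P1 indiff ⇒ q·4+(1-q)·7 = q·6+(1-q)·3 ⇒ q(-2) = (1-q)(-4) ⇒ q = 2/3
P2 indiff ⇒ p·5+(1-p)·0 = p·3+(1-p)·12 ⇒ p(2) = (1-p)(12) ⇒ p = 6/7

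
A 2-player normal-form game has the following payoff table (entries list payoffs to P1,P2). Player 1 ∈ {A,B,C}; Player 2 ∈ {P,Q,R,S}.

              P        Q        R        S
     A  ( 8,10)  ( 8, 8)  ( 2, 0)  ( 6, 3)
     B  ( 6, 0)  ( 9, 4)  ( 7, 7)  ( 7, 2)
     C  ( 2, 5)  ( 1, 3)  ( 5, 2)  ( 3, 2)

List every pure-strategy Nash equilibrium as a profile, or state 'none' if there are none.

(A,P): NE
(A,Q): not NE [P1→B gives 9>8; P2→P gives 10>8]
(A,R): not NE [P1→B gives 7>2; P2→P gives 10>0]
(A,S): not NE [P1→B gives 7>6; P2→P gives 10>3]
(B,P): not NE [P1→A gives 8>6; P2→R gives 7>0]
(B,Q): not NE [P2→R gives 7>4]
(B,R): NE
(B,S): not NE [P2→R gives 7>2]
(C,P): not NE [P1→A gives 8>2]
(C,Q): not NE [P1→B gives 9>1; P2→P gives 5>3]
(C,R): not NE [P1→B gives 7>5; P2→P gives 5>2]
(C,S): not NE [P1→B gives 7>3; P2→P gives 5>2]

NE set: (A,P), (B,R)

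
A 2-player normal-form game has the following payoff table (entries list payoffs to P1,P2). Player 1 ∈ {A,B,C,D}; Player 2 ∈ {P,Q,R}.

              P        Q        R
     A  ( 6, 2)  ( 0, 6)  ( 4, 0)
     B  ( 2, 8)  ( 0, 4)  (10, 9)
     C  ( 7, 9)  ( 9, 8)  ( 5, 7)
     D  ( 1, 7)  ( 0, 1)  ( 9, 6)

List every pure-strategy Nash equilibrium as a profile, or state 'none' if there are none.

NE set: (B,R), (C,P)

(A,P): not NE [P1→C gives 7>6; P2→Q gives 6>2]
(A,Q): not NE [P1→C gives 9>0]
(A,R): not NE [P1→B gives 10>4; P2→Q gives 6>0]
(B,P): not NE [P1→C gives 7>2; P2→R gives 9>8]
(B,Q): not NE [P1→C gives 9>0; P2→R gives 9>4]
(B,R): NE
(C,P): NE
(C,Q): not NE [P2→P gives 9>8]
(C,R): not NE [P1→B gives 10>5; P2→P gives 9>7]
(D,P): not NE [P1→C gives 7>1]
(D,Q): not NE [P1→C gives 9>0; P2→P gives 7>1]
(D,R): not NE [P1→B gives 10>9; P2→P gives 7>6]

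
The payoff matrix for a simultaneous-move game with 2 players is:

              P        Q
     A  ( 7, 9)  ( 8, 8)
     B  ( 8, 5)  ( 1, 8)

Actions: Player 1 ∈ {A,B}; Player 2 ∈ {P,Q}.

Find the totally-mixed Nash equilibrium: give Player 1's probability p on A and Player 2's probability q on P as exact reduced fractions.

P1 mixes 3/4 on A; P2 mixes 7/8 on P

P1 indiff ⇒ q·7+(1-q)·8 = q·8+(1-q)·1 ⇒ q(-1) = (1-q)(-7) ⇒ q = 7/8
P2 indiff ⇒ p·9+(1-p)·5 = p·8+(1-p)·8 ⇒ p(1) = (1-p)(3) ⇒ p = 3/4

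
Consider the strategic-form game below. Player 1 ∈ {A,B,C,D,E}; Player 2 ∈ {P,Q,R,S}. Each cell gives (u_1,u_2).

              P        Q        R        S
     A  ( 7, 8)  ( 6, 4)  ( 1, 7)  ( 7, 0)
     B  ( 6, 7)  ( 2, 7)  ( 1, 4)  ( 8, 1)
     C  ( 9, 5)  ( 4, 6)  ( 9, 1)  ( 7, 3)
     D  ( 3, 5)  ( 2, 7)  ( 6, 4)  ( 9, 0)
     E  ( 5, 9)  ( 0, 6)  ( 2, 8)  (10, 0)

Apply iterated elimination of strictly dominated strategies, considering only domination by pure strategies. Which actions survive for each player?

Survivors P1:{A,C} P2:{P,Q}

P2 drop R (P beats it: A:8>7 B:7>4 C:5>1 D:5>4 E:9>8)
P2 drop S (P beats it: A:8>0 B:7>1 C:5>3 D:5>0 E:9>0)
P1 drop B (A beats it: P:7>6 Q:6>2)
P1 drop D (A beats it: P:7>3 Q:6>2)
P1 drop E (A beats it: P:7>5 Q:6>0)
P1→{A,C} P2→{P,Q}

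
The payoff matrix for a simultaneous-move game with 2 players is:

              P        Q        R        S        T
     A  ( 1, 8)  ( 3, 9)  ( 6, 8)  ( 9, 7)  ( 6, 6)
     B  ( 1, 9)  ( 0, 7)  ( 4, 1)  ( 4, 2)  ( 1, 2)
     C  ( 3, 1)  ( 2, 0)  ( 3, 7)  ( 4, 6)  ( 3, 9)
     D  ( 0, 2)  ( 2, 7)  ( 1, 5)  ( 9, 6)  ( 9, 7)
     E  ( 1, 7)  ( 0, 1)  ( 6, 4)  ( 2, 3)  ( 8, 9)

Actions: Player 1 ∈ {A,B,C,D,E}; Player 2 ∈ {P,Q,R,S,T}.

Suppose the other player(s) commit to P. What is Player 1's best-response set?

P1 best: {C}

u_1(A vs P) = 1
u_1(B vs P) = 1
u_1(C vs P) = 3
u_1(D vs P) = 0
u_1(E vs P) = 1
max payoff 3 at {C}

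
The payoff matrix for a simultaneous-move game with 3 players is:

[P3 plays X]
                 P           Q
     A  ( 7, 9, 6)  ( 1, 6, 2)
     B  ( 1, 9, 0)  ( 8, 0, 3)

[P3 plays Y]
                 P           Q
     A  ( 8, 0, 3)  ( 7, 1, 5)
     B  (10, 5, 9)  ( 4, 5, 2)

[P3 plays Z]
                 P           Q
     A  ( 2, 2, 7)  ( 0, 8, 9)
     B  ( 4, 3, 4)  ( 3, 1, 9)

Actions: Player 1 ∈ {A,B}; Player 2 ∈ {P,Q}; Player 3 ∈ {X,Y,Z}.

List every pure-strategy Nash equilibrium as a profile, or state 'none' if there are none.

NE set: (B,P,Y)

(A,P,X): not NE [P3→Z gives 7>6]
(A,P,Y): not NE [P1→B gives 10>8; P2→Q gives 1>0; P3→Z gives 7>3]
(A,P,Z): not NE [P1→B gives 4>2; P2→Q gives 8>2]
(A,Q,X): not NE [P1→B gives 8>1; P2→P gives 9>6; P3→Z gives 9>2]
(A,Q,Y): not NE [P3→Z gives 9>5]
(A,Q,Z): not NE [P1→B gives 3>0]
(B,P,X): not NE [P1→A gives 7>1; P3→Y gives 9>0]
(B,P,Y): NE
(B,P,Z): not NE [P3→Y gives 9>4]
(B,Q,X): not NE [P2→P gives 9>0; P3→Z gives 9>3]
(B,Q,Y): not NE [P1→A gives 7>4; P3→Z gives 9>2]
(B,Q,Z): not NE [P2→P gives 3>1]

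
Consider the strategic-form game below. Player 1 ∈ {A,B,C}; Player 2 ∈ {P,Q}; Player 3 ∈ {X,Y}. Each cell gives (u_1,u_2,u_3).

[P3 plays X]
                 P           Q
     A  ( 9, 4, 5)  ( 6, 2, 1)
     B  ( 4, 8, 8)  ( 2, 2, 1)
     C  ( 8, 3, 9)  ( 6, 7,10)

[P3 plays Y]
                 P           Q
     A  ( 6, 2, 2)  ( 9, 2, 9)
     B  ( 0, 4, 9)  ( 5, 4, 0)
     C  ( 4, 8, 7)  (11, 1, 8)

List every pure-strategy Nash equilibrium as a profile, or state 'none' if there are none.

(A,P,X): NE
(A,P,Y): not NE [P3→X gives 5>2]
(A,Q,X): not NE [P2→P gives 4>2; P3→Y gives 9>1]
(A,Q,Y): not NE [P1→C gives 11>9]
(B,P,X): not NE [P1→A gives 9>4; P3→Y gives 9>8]
(B,P,Y): not NE [P1→A gives 6>0]
(B,Q,X): not NE [P1→C gives 6>2; P2→P gives 8>2]
(B,Q,Y): not NE [P1→C gives 11>5; P3→X gives 1>0]
(C,P,X): not NE [P1→A gives 9>8; P2→Q gives 7>3]
(C,P,Y): not NE [P1→A gives 6>4; P3→X gives 9>7]
(C,Q,X): NE
(C,Q,Y): not NE [P2→P gives 8>1; P3→X gives 10>8]

PSNE = {(A,P,X), (C,Q,X)}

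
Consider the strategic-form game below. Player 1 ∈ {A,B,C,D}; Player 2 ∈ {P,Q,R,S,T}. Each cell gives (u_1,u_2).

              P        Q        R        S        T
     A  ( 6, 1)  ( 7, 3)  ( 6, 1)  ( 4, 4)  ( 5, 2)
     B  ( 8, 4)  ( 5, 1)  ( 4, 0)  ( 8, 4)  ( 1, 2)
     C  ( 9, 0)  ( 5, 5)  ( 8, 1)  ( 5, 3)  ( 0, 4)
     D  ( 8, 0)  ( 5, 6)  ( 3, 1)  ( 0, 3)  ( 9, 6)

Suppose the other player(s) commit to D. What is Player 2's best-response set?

u_2(P vs D) = 0
u_2(Q vs D) = 6
u_2(R vs D) = 1
u_2(S vs D) = 3
u_2(T vs D) = 6
max payoff 6 at {Q,T}

BR_2 = {Q,T}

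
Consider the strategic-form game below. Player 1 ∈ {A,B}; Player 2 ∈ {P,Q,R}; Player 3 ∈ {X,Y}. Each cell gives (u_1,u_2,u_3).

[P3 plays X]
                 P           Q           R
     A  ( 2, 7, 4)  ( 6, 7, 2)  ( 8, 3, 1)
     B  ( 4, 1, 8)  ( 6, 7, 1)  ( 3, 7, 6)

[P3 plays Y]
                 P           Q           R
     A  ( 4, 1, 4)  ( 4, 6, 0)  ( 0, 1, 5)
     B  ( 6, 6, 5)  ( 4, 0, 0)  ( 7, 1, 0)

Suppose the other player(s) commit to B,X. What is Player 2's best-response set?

u_2(P vs B,X) = 1
u_2(Q vs B,X) = 7
u_2(R vs B,X) = 7
max payoff 7 at {Q,R}

argmax u_2 = {Q,R}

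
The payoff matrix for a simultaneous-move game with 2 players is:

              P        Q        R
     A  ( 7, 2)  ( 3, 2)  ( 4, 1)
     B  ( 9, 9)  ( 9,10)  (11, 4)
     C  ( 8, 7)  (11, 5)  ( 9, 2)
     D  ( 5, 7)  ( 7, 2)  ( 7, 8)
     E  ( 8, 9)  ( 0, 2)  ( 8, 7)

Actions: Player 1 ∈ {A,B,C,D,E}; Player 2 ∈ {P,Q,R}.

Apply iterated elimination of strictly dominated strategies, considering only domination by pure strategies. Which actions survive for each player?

IESDS → P1:{B,C} P2:{P,Q}

P1 drop A (B beats it: P:9>7 Q:9>3 R:11>4)
P1 drop D (B beats it: P:9>5 Q:9>7 R:11>7)
P1 drop E (B beats it: P:9>8 Q:9>0 R:11>8)
P2 drop R (P beats it: B:9>4 C:7>2)
P1→{B,C} P2→{P,Q}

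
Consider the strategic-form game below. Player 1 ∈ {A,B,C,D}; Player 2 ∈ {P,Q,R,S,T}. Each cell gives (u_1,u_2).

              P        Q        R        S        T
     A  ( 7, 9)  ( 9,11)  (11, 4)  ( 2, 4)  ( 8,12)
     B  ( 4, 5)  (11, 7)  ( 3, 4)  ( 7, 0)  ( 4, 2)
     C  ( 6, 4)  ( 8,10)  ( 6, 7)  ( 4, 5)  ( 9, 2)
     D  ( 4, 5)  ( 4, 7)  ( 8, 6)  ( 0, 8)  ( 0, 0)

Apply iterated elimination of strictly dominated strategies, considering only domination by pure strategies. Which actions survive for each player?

Remaining: P1:{A,B,C} P2:{Q,T}

P1 drop D (A beats it: P:7>4 Q:9>4 R:11>8 S:2>0 T:8>0)
P2 drop P (Q beats it: A:11>9 B:7>5 C:10>4)
P2 drop R (Q beats it: A:11>4 B:7>4 C:10>7)
P2 drop S (Q beats it: A:11>4 B:7>0 C:10>5)
P1→{A,B,C} P2→{Q,T}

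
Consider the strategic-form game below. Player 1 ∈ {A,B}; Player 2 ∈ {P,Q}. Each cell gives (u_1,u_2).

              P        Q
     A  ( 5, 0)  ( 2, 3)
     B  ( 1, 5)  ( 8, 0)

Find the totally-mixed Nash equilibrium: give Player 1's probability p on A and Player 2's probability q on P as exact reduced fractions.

P1 indiff ⇒ q·5+(1-q)·2 = q·1+(1-q)·8 ⇒ q(4) = (1-q)(6) ⇒ q = 3/5
P2 indiff ⇒ p·0+(1-p)·5 = p·3+(1-p)·0 ⇒ p(-3) = (1-p)(-5) ⇒ p = 5/8

P1 mixes 5/8 on A; P2 mixes 3/5 on P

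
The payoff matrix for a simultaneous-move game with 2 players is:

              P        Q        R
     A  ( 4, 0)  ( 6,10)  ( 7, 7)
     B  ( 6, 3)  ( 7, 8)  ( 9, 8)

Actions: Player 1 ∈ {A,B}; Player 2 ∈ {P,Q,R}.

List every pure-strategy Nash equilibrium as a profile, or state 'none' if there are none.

(A,P): not NE [P1→B gives 6>4; P2→Q gives 10>0]
(A,Q): not NE [P1→B gives 7>6]
(A,R): not NE [P1→B gives 9>7; P2→Q gives 10>7]
(B,P): not NE [P2→R gives 8>3]
(B,Q): NE
(B,R): NE

PSNE = {(B,Q), (B,R)}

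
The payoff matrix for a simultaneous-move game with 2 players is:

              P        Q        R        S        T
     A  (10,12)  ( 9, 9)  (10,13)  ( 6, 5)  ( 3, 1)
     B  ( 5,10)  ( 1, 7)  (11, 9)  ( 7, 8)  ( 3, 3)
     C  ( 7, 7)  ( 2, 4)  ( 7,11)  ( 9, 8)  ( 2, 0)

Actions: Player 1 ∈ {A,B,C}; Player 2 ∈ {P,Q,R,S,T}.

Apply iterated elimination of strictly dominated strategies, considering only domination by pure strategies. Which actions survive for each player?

P2 drop Q (P beats it: A:12>9 B:10>7 C:7>4)
P2 drop S (R beats it: A:13>5 B:9>8 C:11>8)
P1 drop C (A beats it: P:10>7 R:10>7 T:3>2)
P2 drop T (P beats it: A:12>1 B:10>3)
P1→{A,B} P2→{P,R}

Survivors P1:{A,B} P2:{P,R}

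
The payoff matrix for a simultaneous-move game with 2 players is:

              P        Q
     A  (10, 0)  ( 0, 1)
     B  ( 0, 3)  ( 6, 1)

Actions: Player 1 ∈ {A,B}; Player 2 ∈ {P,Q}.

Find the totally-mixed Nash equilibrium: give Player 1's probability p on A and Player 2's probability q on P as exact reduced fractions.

P1 mixes 2/3 on A; P2 mixes 3/8 on P

P1 indiff ⇒ q·10+(1-q)·0 = q·0+(1-q)·6 ⇒ q(10) = (1-q)(6) ⇒ q = 3/8
P2 indiff ⇒ p·0+(1-p)·3 = p·1+(1-p)·1 ⇒ p(-1) = (1-p)(-2) ⇒ p = 2/3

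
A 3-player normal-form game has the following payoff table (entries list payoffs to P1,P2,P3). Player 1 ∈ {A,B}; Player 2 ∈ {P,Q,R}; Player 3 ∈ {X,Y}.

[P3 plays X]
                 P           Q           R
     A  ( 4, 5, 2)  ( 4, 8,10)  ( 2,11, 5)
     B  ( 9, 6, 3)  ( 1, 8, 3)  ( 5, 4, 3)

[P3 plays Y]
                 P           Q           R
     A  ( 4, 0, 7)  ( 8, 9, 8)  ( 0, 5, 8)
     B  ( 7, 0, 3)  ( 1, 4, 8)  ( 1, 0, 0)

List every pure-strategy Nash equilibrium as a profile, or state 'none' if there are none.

(A,P,X): not NE [P1→B gives 9>4; P2→R gives 11>5; P3→Y gives 7>2]
(A,P,Y): not NE [P1→B gives 7>4; P2→Q gives 9>0]
(A,Q,X): not NE [P2→R gives 11>8]
(A,Q,Y): not NE [P3→X gives 10>8]
(A,R,X): not NE [P1→B gives 5>2; P3→Y gives 8>5]
(A,R,Y): not NE [P1→B gives 1>0; P2→Q gives 9>5]
(B,P,X): not NE [P2→Q gives 8>6]
(B,P,Y): not NE [P2→Q gives 4>0]
(B,Q,X): not NE [P1→A gives 4>1; P3→Y gives 8>3]
(B,Q,Y): not NE [P1→A gives 8>1]
(B,R,X): not NE [P2→Q gives 8>4]
(B,R,Y): not NE [P2→Q gives 4>0; P3→X gives 3>0]

PSNE: ∅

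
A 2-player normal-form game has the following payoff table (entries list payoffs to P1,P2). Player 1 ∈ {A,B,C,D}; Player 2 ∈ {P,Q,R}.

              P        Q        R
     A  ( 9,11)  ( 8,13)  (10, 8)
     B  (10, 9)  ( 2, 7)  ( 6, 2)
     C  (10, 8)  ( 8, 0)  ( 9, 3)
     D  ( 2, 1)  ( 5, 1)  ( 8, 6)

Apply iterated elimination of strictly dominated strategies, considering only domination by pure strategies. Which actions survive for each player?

P1 drop D (A beats it: P:9>2 Q:8>5 R:10>8)
P2 drop R (P beats it: A:11>8 B:9>2 C:8>3)
P1→{A,B,C} P2→{P,Q}

Remaining: P1:{A,B,C} P2:{P,Q}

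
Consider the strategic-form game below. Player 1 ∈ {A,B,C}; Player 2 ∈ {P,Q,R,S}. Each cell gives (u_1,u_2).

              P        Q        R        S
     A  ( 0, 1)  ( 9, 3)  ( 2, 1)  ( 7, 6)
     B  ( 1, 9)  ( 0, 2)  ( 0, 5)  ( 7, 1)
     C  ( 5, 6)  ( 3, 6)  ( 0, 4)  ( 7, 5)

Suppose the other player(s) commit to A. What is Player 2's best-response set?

argmax u_2 = {S}

u_2(P vs A) = 1
u_2(Q vs A) = 3
u_2(R vs A) = 1
u_2(S vs A) = 6
max payoff 6 at {S}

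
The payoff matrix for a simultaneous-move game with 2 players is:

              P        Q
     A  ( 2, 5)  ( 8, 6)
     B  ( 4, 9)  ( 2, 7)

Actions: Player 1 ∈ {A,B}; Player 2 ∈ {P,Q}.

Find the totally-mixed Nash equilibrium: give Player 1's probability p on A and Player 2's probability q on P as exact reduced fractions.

P1 mixes 2/3 on A; P2 mixes 3/4 on P

P1 indiff ⇒ q·2+(1-q)·8 = q·4+(1-q)·2 ⇒ q(-2) = (1-q)(-6) ⇒ q = 3/4
P2 indiff ⇒ p·5+(1-p)·9 = p·6+(1-p)·7 ⇒ p(-1) = (1-p)(-2) ⇒ p = 2/3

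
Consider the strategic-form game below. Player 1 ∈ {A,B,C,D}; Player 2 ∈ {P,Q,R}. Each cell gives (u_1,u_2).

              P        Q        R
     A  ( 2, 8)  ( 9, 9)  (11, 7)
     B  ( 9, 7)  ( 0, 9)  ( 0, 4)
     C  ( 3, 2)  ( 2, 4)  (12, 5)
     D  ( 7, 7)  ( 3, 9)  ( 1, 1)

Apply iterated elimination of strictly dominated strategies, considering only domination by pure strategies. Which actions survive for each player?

IESDS → P1:{A,C} P2:{Q,R}

P2 drop P (Q beats it: A:9>8 B:9>7 C:4>2 D:9>7)
P1 drop B (A beats it: Q:9>0 R:11>0)
P1 drop D (A beats it: Q:9>3 R:11>1)
P1→{A,C} P2→{Q,R}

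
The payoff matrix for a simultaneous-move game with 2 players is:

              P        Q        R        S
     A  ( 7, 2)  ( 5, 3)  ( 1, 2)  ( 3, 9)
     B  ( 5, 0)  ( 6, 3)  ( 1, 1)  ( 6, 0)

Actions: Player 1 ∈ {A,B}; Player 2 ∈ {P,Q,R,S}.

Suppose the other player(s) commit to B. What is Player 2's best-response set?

P2 best: {Q}

u_2(P vs B) = 0
u_2(Q vs B) = 3
u_2(R vs B) = 1
u_2(S vs B) = 0
max payoff 3 at {Q}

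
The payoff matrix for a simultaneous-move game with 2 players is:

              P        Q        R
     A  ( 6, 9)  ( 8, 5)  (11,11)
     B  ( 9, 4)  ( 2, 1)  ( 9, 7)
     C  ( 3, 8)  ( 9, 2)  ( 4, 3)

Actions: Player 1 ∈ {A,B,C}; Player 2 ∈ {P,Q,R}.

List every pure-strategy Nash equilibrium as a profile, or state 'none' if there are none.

PSNE = {(A,R)}

(A,P): not NE [P1→B gives 9>6; P2→R gives 11>9]
(A,Q): not NE [P1→C gives 9>8; P2→R gives 11>5]
(A,R): NE
(B,P): not NE [P2→R gives 7>4]
(B,Q): not NE [P1→C gives 9>2; P2→R gives 7>1]
(B,R): not NE [P1→A gives 11>9]
(C,P): not NE [P1→B gives 9>3]
(C,Q): not NE [P2→P gives 8>2]
(C,R): not NE [P1→A gives 11>4; P2→P gives 8>3]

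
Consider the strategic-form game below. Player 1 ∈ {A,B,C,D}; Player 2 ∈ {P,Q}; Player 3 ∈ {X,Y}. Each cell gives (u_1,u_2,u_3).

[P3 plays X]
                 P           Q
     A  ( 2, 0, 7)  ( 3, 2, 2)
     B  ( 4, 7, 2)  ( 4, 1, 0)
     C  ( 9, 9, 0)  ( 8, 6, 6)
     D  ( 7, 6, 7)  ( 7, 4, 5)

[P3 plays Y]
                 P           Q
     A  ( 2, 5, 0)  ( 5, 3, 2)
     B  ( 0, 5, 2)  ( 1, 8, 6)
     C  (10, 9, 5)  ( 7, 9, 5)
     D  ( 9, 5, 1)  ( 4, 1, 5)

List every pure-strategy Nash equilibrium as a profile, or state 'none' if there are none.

PSNE = {(C,P,Y)}

(A,P,X): not NE [P1→C gives 9>2; P2→Q gives 2>0]
(A,P,Y): not NE [P1→C gives 10>2; P3→X gives 7>0]
(A,Q,X): not NE [P1→C gives 8>3]
(A,Q,Y): not NE [P1→C gives 7>5; P2→P gives 5>3]
(B,P,X): not NE [P1→C gives 9>4]
(B,P,Y): not NE [P1→C gives 10>0; P2→Q gives 8>5]
(B,Q,X): not NE [P1→C gives 8>4; P2→P gives 7>1; P3→Y gives 6>0]
(B,Q,Y): not NE [P1→C gives 7>1]
(C,P,X): not NE [P3→Y gives 5>0]
(C,P,Y): NE
(C,Q,X): not NE [P2→P gives 9>6]
(C,Q,Y): not NE [P3→X gives 6>5]
(D,P,X): not NE [P1→C gives 9>7]
(D,P,Y): not NE [P1→C gives 10>9; P3→X gives 7>1]
(D,Q,X): not NE [P1→C gives 8>7; P2→P gives 6>4]
(D,Q,Y): not NE [P1→C gives 7>4; P2→P gives 5>1]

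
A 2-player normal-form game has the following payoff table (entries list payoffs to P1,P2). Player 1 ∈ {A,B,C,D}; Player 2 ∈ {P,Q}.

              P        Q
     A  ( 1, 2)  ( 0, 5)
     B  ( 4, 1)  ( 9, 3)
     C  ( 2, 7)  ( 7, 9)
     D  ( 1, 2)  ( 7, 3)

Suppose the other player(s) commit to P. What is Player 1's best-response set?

u_1(A vs P) = 1
u_1(B vs P) = 4
u_1(C vs P) = 2
u_1(D vs P) = 1
max payoff 4 at {B}

BR_1 = {B}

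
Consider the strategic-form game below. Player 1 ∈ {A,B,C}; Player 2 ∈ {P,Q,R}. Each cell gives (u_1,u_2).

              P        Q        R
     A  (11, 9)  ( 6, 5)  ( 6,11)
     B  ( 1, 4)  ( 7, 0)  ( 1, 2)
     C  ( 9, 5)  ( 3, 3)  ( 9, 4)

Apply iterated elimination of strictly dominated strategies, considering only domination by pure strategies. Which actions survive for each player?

P2 drop Q (P beats it: A:9>5 B:4>0 C:5>3)
P1 drop B (A beats it: P:11>1 R:6>1)
P1→{A,C} P2→{P,R}

IESDS → P1:{A,C} P2:{P,R}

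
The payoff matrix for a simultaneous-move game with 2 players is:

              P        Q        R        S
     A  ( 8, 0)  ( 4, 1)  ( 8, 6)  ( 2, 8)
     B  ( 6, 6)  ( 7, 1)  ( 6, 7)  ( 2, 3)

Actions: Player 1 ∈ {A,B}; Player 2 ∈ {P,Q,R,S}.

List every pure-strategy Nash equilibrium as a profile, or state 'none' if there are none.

PSNE = {(A,S)}

(A,P): not NE [P2→S gives 8>0]
(A,Q): not NE [P1→B gives 7>4; P2→S gives 8>1]
(A,R): not NE [P2→S gives 8>6]
(A,S): NE
(B,P): not NE [P1→A gives 8>6; P2→R gives 7>6]
(B,Q): not NE [P2→R gives 7>1]
(B,R): not NE [P1→A gives 8>6]
(B,S): not NE [P2→R gives 7>3]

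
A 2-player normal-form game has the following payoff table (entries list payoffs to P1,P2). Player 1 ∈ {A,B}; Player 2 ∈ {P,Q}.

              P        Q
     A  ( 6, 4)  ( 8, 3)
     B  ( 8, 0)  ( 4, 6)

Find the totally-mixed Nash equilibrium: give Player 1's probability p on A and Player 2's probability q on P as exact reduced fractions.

P1 indiff ⇒ q·6+(1-q)·8 = q·8+(1-q)·4 ⇒ q(-2) = (1-q)(-4) ⇒ q = 2/3
P2 indiff ⇒ p·4+(1-p)·0 = p·3+(1-p)·6 ⇒ p(1) = (1-p)(6) ⇒ p = 6/7

p=6/7, q=2/3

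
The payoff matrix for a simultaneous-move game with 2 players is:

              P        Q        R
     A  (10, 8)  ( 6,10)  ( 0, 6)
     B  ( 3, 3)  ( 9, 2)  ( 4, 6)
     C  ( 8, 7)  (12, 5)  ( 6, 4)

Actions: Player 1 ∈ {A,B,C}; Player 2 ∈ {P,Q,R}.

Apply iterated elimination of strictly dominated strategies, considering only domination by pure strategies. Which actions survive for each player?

IESDS → P1:{A,C} P2:{P,Q}

P1 drop B (C beats it: P:8>3 Q:12>9 R:6>4)
P2 drop R (P beats it: A:8>6 C:7>4)
P1→{A,C} P2→{P,Q}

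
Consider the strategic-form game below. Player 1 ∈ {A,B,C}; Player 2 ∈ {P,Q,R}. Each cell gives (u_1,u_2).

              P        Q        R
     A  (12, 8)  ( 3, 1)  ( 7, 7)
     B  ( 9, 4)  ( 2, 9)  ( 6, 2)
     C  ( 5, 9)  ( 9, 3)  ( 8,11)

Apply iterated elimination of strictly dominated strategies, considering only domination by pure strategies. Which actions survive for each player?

P1 drop B (A beats it: P:12>9 Q:3>2 R:7>6)
P2 drop Q (P beats it: A:8>1 C:9>3)
P1→{A,C} P2→{P,R}

Remaining: P1:{A,C} P2:{P,R}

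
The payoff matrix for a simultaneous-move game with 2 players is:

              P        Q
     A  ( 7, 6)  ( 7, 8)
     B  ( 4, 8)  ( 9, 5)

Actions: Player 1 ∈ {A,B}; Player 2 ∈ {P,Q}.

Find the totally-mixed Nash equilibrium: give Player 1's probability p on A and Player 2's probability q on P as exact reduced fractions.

P1 indiff ⇒ q·7+(1-q)·7 = q·4+(1-q)·9 ⇒ q(3) = (1-q)(2) ⇒ q = 2/5
P2 indiff ⇒ p·6+(1-p)·8 = p·8+(1-p)·5 ⇒ p(-2) = (1-p)(-3) ⇒ p = 3/5

(p,q) = (3/5, 2/5)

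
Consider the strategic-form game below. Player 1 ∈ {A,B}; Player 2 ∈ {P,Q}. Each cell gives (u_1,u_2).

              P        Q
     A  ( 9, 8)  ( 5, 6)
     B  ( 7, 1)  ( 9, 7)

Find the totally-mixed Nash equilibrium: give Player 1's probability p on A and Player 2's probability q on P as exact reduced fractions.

P1 indiff ⇒ q·9+(1-q)·5 = q·7+(1-q)·9 ⇒ q(2) = (1-q)(4) ⇒ q = 2/3
P2 indiff ⇒ p·8+(1-p)·1 = p·6+(1-p)·7 ⇒ p(2) = (1-p)(6) ⇒ p = 3/4

P1 mixes 3/4 on A; P2 mixes 2/3 on P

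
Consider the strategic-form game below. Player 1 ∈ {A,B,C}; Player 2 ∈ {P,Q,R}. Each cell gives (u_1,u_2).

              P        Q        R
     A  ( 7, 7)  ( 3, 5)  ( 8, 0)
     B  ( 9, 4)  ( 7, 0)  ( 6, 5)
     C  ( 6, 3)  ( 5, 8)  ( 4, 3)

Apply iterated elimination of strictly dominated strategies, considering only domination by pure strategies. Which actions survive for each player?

Remaining: P1:{A,B} P2:{P,R}

P1 drop C (B beats it: P:9>6 Q:7>5 R:6>4)
P2 drop Q (P beats it: A:7>5 B:4>0)
P1→{A,B} P2→{P,R}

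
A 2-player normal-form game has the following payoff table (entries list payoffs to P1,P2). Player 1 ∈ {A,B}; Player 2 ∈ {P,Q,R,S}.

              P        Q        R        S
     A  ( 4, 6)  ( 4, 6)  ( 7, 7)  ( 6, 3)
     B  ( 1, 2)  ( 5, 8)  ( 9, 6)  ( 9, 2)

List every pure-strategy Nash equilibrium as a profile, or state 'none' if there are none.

(A,P): not NE [P2→R gives 7>6]
(A,Q): not NE [P1→B gives 5>4; P2→R gives 7>6]
(A,R): not NE [P1→B gives 9>7]
(A,S): not NE [P1→B gives 9>6; P2→R gives 7>3]
(B,P): not NE [P1→A gives 4>1; P2→Q gives 8>2]
(B,Q): NE
(B,R): not NE [P2→Q gives 8>6]
(B,S): not NE [P2→Q gives 8>2]

PSNE = {(B,Q)}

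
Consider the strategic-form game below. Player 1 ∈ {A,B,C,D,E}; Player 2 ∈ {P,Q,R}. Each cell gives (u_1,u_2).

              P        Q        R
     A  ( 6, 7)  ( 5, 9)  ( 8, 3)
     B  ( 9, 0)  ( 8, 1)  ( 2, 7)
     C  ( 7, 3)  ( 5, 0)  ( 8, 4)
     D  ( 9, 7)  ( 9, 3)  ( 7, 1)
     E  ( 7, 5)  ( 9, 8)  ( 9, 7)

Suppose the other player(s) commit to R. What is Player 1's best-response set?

argmax u_1 = {E}

u_1(A vs R) = 8
u_1(B vs R) = 2
u_1(C vs R) = 8
u_1(D vs R) = 7
u_1(E vs R) = 9
max payoff 9 at {E}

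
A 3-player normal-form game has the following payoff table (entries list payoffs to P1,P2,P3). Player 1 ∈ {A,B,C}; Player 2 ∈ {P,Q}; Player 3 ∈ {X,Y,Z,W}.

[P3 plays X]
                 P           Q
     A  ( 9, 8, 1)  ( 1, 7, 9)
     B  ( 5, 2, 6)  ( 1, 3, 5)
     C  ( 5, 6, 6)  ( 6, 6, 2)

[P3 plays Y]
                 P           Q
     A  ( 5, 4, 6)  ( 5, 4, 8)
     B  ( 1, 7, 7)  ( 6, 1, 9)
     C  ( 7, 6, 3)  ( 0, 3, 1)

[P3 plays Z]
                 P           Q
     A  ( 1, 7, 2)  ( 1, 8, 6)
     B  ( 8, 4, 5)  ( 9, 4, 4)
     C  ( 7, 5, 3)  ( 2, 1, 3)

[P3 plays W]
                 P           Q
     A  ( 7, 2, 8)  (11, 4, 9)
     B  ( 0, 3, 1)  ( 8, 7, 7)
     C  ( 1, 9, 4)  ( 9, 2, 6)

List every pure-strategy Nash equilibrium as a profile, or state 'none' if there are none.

(A,P,X): not NE [P3→W gives 8>1]
(A,P,Y): not NE [P1→C gives 7>5; P3→W gives 8>6]
(A,P,Z): not NE [P1→B gives 8>1; P2→Q gives 8>7; P3→W gives 8>2]
(A,P,W): not NE [P2→Q gives 4>2]
(A,Q,X): not NE [P1→C gives 6>1; P2→P gives 8>7]
(A,Q,Y): not NE [P1→B gives 6>5; P3→W gives 9>8]
(A,Q,Z): not NE [P1→B gives 9>1; P3→W gives 9>6]
(A,Q,W): NE
(B,P,X): not NE [P1→A gives 9>5; P2→Q gives 3>2; P3→Y gives 7>6]
(B,P,Y): not NE [P1→C gives 7>1]
(B,P,Z): not NE [P3→Y gives 7>5]
(B,P,W): not NE [P1→A gives 7>0; P2→Q gives 7>3; P3→Y gives 7>1]
(B,Q,X): not NE [P1→C gives 6>1; P3→Y gives 9>5]
(B,Q,Y): not NE [P2→P gives 7>1]
(B,Q,Z): not NE [P3→Y gives 9>4]
(B,Q,W): not NE [P1→A gives 11>8; P3→Y gives 9>7]
(C,P,X): not NE [P1→A gives 9>5]
(C,P,Y): not NE [P3→X gives 6>3]
(C,P,Z): not NE [P1→B gives 8>7; P3→X gives 6>3]
(C,P,W): not NE [P1→A gives 7>1; P3→X gives 6>4]
(C,Q,X): not NE [P3→W gives 6>2]
(C,Q,Y): not NE [P1→B gives 6>0; P2→P gives 6>3; P3→W gives 6>1]
(C,Q,Z): not NE [P1→B gives 9>2; P2→P gives 5>1; P3→W gives 6>3]
(C,Q,W): not NE [P1→A gives 11>9; P2→P gives 9>2]

NE set: (A,Q,W)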